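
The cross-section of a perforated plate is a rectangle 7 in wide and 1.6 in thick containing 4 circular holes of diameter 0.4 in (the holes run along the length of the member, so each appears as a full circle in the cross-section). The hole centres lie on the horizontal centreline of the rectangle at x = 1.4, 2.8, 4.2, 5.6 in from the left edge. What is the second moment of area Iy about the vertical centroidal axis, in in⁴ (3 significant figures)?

Treat the section as a set of non-overlapping primitives; coordinates are from the bounding-box lower-left.
Plate: 7 × 1.6, A = 11.2 in², x = 3.5 in, Ī = 45.733 in⁴.
Hole 1 (subtracted): ⌀0.4, A = 0.12566 in², x = 1.4 in, Ī = 0.0012566 in⁴.
Hole 2 (subtracted): ⌀0.4, A = 0.12566 in², x = 2.8 in, Ī = 0.0012566 in⁴.
Hole 3 (subtracted): ⌀0.4, A = 0.12566 in², x = 4.2 in, Ī = 0.0012566 in⁴.
Hole 4 (subtracted): ⌀0.4, A = 0.12566 in², x = 5.6 in, Ī = 0.0012566 in⁴.
By symmetry the centroid is at mid-width, x̄ = 3.5 in.
Transfer each piece to the vertical centroidal axis using Ī + A·d² with d = x − 3.5:
  plate: d = 0 in → contributes +45.733 in⁴
  hole 1: d = -2.1 in → contributes −0.55543 in⁴
  hole 2: d = -0.7 in → contributes −0.062832 in⁴
  hole 3: d = 0.7 in → contributes −0.062832 in⁴
  hole 4: d = 2.1 in → contributes −0.55543 in⁴
Total I = 44.497 in⁴.

Iy ≈ 44.5 in⁴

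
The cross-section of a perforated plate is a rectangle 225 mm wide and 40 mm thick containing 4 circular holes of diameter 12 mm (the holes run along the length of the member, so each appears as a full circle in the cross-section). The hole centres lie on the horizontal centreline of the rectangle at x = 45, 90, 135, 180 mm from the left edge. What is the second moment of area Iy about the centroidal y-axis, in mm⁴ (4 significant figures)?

Iy ≈ 3.682 × 10⁷ mm⁴

Treat the section as a set of non-overlapping primitives; coordinates are from the bounding-box lower-left.
Plate: 225 × 40, A = 9 000 mm², x = 112.5 mm, Ī = 37 968 750 mm⁴.
Hole 1 (subtracted): ⌀12, A = 113.097 mm², x = 45 mm, Ī = 1017.88 mm⁴.
Hole 2 (subtracted): ⌀12, A = 113.097 mm², x = 90 mm, Ī = 1017.88 mm⁴.
Hole 3 (subtracted): ⌀12, A = 113.097 mm², x = 135 mm, Ī = 1017.88 mm⁴.
Hole 4 (subtracted): ⌀12, A = 113.097 mm², x = 180 mm, Ī = 1017.88 mm⁴.
By symmetry the centroid is at mid-width, x̄ = 112.5 mm.
Transfer each piece to the centroidal y-axis using Ī + A·d² with d = x − 112.5:
  plate: d = 0 mm → contributes +37 968 750 mm⁴
  hole 1: d = -67.5 mm → contributes −516 318 mm⁴
  hole 2: d = -22.5 mm → contributes −58273.4 mm⁴
  hole 3: d = 22.5 mm → contributes −58273.4 mm⁴
  hole 4: d = 67.5 mm → contributes −516 318 mm⁴
Total I = 36 819 568 mm⁴.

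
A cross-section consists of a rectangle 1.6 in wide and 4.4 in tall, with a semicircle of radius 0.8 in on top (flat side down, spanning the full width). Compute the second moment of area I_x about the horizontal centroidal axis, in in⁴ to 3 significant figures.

Split into non-overlapping primitives; take the origin at the lower-left of the bounding box.
Rectangular body: 1.6 × 4.4, A = 7.04 in², y = 2.2 in, Ī = 11.358 in⁴.
Semicircular cap: semicircle r = 0.8, A = 1.0053 in², y = 4.7395 in, Ī = 0.044956 in⁴.
Centroid: ȳ = ΣA·y / ΣA = 2.5173 in.
Transfer each piece to the horizontal centroidal axis using Ī + A·d² with d = y − 2.5173:
  rectangular body: d = -0.31733 in → contributes +12.067 in⁴
  semicircular cap: d = 2.2222 in → contributes +5.0094 in⁴
Total I = 17.076 in⁴.

I_x ≈ 17.1 in⁴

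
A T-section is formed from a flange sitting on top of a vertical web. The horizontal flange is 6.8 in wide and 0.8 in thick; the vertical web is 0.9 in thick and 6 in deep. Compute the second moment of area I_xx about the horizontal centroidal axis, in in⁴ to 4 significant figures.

I_xx ≈ 47.82 in⁴

Split into non-overlapping primitives; take the origin at the lower-left of the bounding box.
Flange: 6.8 × 0.8, A = 5.44 in², y = 6.4 in, Ī = 0.290133 in⁴.
Web: 0.9 × 6, A = 5.4 in², y = 3 in, Ī = 16.2 in⁴.
Centroid: ȳ = ΣA·y / ΣA = 4.70627 in.
Transfer each piece to the horizontal centroidal axis using Ī + A·d² with d = y − 4.70627:
  flange: d = 1.69373 in → contributes +15.8959 in⁴
  web: d = -1.70627 in → contributes +31.9214 in⁴
Total I = 47.8173 in⁴.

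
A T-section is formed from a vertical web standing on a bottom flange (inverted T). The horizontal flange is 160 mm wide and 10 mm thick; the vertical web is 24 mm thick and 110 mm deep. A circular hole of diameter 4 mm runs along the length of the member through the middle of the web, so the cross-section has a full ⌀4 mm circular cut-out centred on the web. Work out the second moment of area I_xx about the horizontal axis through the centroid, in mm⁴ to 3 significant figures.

Decompose the section into non-overlapping parts with the origin at the bottom-left of its bounding rectangle.
Flange: 160 × 10, A = 1 600 mm², y = 5 mm, Ī = 13 333 mm⁴.
Web: 24 × 110, A = 2 640 mm², y = 65 mm, Ī = 2 662 000 mm⁴.
Hole (subtracted): ⌀4, A = 12.566 mm², y = 65 mm, Ī = 12.566 mm⁴.
Centroid: ȳ = ΣA·y / ΣA = 42.291 mm.
Transfer each piece to the horizontal axis through the centroid using Ī + A·d² with d = y − 42.291:
  flange: d = -37.291 mm → contributes +2 238 346 mm⁴
  web: d = 22.709 mm → contributes +4 023 422 mm⁴
  hole: d = 22.709 mm → contributes −6492.9 mm⁴
Total I = 6 255 275 mm⁴.

I_xx ≈ 6.26 × 10⁶ mm⁴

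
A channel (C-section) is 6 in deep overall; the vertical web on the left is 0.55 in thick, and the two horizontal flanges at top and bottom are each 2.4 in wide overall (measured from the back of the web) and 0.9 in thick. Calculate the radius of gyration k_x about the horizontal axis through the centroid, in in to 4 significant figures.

Decompose the section into non-overlapping parts with the origin at the bottom-left of its bounding rectangle.
Web: 0.55 × 6, A = 3.3 in², y = 3 in, Ī = 9.9 in⁴.
Top flange (beyond web): 1.85 × 0.9, A = 1.665 in², y = 5.55 in, Ī = 0.112388 in⁴.
Bottom flange (beyond web): 1.85 × 0.9, A = 1.665 in², y = 0.45 in, Ī = 0.112388 in⁴.
By symmetry the centroid is at mid-height, ȳ = 3 in.
Transfer each piece to the horizontal axis through the centroid using Ī + A·d² with d = y − 3:
  web: d = 0 in → contributes +9.9 in⁴
  top flange (beyond web): d = 2.55 in → contributes +10.9391 in⁴
  bottom flange (beyond web): d = -2.55 in → contributes +10.9391 in⁴
Total I = 31.7781 in⁴.
Radius of gyration: k = √(I/A) = √(31.7781 / 6.63) = 2.18931 in.

k_x ≈ 2.189 in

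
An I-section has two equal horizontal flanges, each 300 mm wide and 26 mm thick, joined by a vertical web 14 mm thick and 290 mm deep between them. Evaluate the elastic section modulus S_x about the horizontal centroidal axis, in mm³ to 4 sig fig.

Split into non-overlapping primitives; take the origin at the lower-left of the bounding box.
Bottom flange: 300 × 26, A = 7 800 mm², y = 13 mm, Ī = 439 400 mm⁴.
Web: 14 × 290, A = 4 060 mm², y = 171 mm, Ī = 28 453 833 mm⁴.
Top flange: 300 × 26, A = 7 800 mm², y = 329 mm, Ī = 439 400 mm⁴.
By symmetry the centroid is at mid-height, ȳ = 171 mm.
Transfer each piece to the horizontal centroidal axis using Ī + A·d² with d = y − 171:
  bottom flange: d = -158 mm → contributes +195 158 600 mm⁴
  web: d = 0 mm → contributes +28 453 833 mm⁴
  top flange: d = 158 mm → contributes +195 158 600 mm⁴
Total I = 418 771 033 mm⁴.
Extreme fibre distance c = 171 mm; S = I/c = 2 448 953 mm³.

S_x ≈ 2.449 × 10⁶ mm³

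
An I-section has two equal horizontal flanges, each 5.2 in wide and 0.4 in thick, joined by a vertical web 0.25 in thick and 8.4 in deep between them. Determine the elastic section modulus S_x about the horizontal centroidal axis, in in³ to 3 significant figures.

S_x ≈ 20.2 in³

Decompose the section into non-overlapping parts with the origin at the bottom-left of its bounding rectangle.
Bottom flange: 5.2 × 0.4, A = 2.08 in², y = 0.2 in, Ī = 0.027733 in⁴.
Web: 0.25 × 8.4, A = 2.1 in², y = 4.6 in, Ī = 12.348 in⁴.
Top flange: 5.2 × 0.4, A = 2.08 in², y = 9 in, Ī = 0.027733 in⁴.
By symmetry the centroid is at mid-height, ȳ = 4.6 in.
Transfer each piece to the horizontal centroidal axis using Ī + A·d² with d = y − 4.6:
  bottom flange: d = -4.4 in → contributes +40.297 in⁴
  web: d = 0 in → contributes +12.348 in⁴
  top flange: d = 4.4 in → contributes +40.297 in⁴
Total I = 92.941 in⁴.
Extreme fibre distance c = 4.6 in; S = I/c = 20.205 in³.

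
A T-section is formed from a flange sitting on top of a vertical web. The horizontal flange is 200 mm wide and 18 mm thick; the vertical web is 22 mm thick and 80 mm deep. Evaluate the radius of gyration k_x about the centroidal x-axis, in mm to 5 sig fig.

Split into non-overlapping primitives; take the origin at the lower-left of the bounding box.
Flange: 200 × 18, A = 3 600 mm², y = 89 mm, Ī = 97 200 mm⁴.
Web: 22 × 80, A = 1 760 mm², y = 40 mm, Ī = 938666.7 mm⁴.
Centroid: ȳ = ΣA·y / ΣA = 72.91045 mm.
Transfer each piece to the centroidal x-axis using Ī + A·d² with d = y − 72.91045:
  flange: d = 16.08955 mm → contributes +1 029 145 mm⁴
  web: d = -32.91045 mm → contributes +2 844 918 mm⁴
Total I = 3 874 064 mm⁴.
Radius of gyration: k = √(I/A) = √(3 874 064 / 5 360) = 26.88444 mm.

k_x ≈ 26.884 mm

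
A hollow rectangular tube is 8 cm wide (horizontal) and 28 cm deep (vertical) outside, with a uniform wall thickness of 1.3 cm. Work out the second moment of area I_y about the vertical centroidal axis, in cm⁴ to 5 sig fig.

I_y ≈ 861.37 cm⁴

Break the section into simple shapes (no overlaps), measuring from the bottom-left corner of the bounding box.
Outer rectangle: 8 × 28, A = 224 cm², x = 4 cm, Ī = 1194.667 cm⁴.
Inner void (subtracted): 5.4 × 25.4, A = 137.16 cm², x = 4 cm, Ī = 333.2988 cm⁴.
By symmetry the centroid is at mid-width, x̄ = 4 cm.
All pieces are centred on the vertical centroidal axis, so I = ΣĪ (holes subtracted) = 861.3679 cm⁴.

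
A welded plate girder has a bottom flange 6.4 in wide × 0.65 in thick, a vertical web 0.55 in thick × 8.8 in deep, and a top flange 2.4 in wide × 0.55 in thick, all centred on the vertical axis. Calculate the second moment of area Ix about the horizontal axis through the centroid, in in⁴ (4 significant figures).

Break the section into simple shapes (no overlaps), measuring from the bottom-left corner of the bounding box.
Bottom plate: 6.4 × 0.65, A = 4.16 in², y = 0.325 in, Ī = 0.146467 in⁴.
Web plate: 0.55 × 8.8, A = 4.84 in², y = 5.05 in, Ī = 31.2341 in⁴.
Top plate: 2.4 × 0.55, A = 1.32 in², y = 9.725 in, Ī = 0.033275 in⁴.
Centroid: ȳ = ΣA·y / ΣA = 3.74331 in.
Transfer each piece to the horizontal axis through the centroid using Ī + A·d² with d = y − 3.74331:
  bottom plate: d = -3.41831 in → contributes +48.7555 in⁴
  web plate: d = 1.30669 in → contributes +39.4981 in⁴
  top plate: d = 5.98169 in → contributes +47.2636 in⁴
Total I = 135.517 in⁴.

Ix ≈ 135.5 in⁴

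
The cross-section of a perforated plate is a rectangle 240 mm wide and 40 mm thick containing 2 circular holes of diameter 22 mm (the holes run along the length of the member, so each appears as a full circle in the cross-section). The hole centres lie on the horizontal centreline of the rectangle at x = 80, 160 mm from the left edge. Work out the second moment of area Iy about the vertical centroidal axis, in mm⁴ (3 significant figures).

Iy ≈ 4.48 × 10⁷ mm⁴

Break the section into simple shapes (no overlaps), measuring from the bottom-left corner of the bounding box.
Plate: 240 × 40, A = 9 600 mm², x = 120 mm, Ī = 46 080 000 mm⁴.
Hole 1 (subtracted): ⌀22, A = 380.13 mm², x = 80 mm, Ī = 11 499 mm⁴.
Hole 2 (subtracted): ⌀22, A = 380.13 mm², x = 160 mm, Ī = 11 499 mm⁴.
By symmetry the centroid is at mid-width, x̄ = 120 mm.
Transfer each piece to the vertical centroidal axis using Ī + A·d² with d = x − 120:
  plate: d = 0 mm → contributes +46 080 000 mm⁴
  hole 1: d = -40 mm → contributes −619 711 mm⁴
  hole 2: d = 40 mm → contributes −619 711 mm⁴
Total I = 44 840 577 mm⁴.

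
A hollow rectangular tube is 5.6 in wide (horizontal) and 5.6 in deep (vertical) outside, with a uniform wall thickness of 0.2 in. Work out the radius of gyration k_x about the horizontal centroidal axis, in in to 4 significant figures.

k_x ≈ 2.206 in

Break the section into simple shapes (no overlaps), measuring from the bottom-left corner of the bounding box.
Outer rectangle: 5.6 × 5.6, A = 31.36 in², y = 2.8 in, Ī = 81.9541 in⁴.
Inner void (subtracted): 5.2 × 5.2, A = 27.04 in², y = 2.8 in, Ī = 60.9301 in⁴.
By symmetry the centroid is at mid-height, ȳ = 2.8 in.
All pieces are centred on the horizontal centroidal axis, so I = ΣĪ (holes subtracted) = 21.024 in⁴.
Radius of gyration: k = √(I/A) = √(21.024 / 4.32) = 2.20605 in.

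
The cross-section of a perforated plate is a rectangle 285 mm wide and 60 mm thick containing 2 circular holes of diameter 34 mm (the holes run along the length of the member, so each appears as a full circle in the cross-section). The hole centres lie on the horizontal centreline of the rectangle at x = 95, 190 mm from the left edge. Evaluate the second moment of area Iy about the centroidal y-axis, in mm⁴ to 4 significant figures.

Decompose the section into non-overlapping parts with the origin at the bottom-left of its bounding rectangle.
Plate: 285 × 60, A = 17 100 mm², x = 142.5 mm, Ī = 115 745 625 mm⁴.
Hole 1 (subtracted): ⌀34, A = 907.92 mm², x = 95 mm, Ī = 65597.2 mm⁴.
Hole 2 (subtracted): ⌀34, A = 907.92 mm², x = 190 mm, Ī = 65597.2 mm⁴.
By symmetry the centroid is at mid-width, x̄ = 142.5 mm.
Transfer each piece to the centroidal y-axis using Ī + A·d² with d = x − 142.5:
  plate: d = 0 mm → contributes +115 745 625 mm⁴
  hole 1: d = -47.5 mm → contributes −2 114 092 mm⁴
  hole 2: d = 47.5 mm → contributes −2 114 092 mm⁴
Total I = 111 517 440 mm⁴.

Iy ≈ 1.115 × 10⁸ mm⁴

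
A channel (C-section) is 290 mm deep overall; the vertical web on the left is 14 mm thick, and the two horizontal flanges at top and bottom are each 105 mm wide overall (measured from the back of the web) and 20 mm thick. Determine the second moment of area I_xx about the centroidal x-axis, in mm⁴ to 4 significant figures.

Break the section into simple shapes (no overlaps), measuring from the bottom-left corner of the bounding box.
Web: 14 × 290, A = 4 060 mm², y = 145 mm, Ī = 28 453 833 mm⁴.
Top flange (beyond web): 91 × 20, A = 1 820 mm², y = 280 mm, Ī = 60666.7 mm⁴.
Bottom flange (beyond web): 91 × 20, A = 1 820 mm², y = 10 mm, Ī = 60666.7 mm⁴.
By symmetry the centroid is at mid-height, ȳ = 145 mm.
Transfer each piece to the centroidal x-axis using Ī + A·d² with d = y − 145:
  web: d = 0 mm → contributes +28 453 833 mm⁴
  top flange (beyond web): d = 135 mm → contributes +33 230 167 mm⁴
  bottom flange (beyond web): d = -135 mm → contributes +33 230 167 mm⁴
Total I = 94 914 167 mm⁴.

I_xx ≈ 9.491 × 10⁷ mm⁴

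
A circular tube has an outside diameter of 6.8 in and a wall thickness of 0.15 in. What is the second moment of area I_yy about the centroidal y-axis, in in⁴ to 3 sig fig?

I_yy ≈ 17.3 in⁴

Split into non-overlapping primitives; take the origin at the lower-left of the bounding box.
Outer circle: ⌀6.8, A = 36.317 in², x = 3.4 in, Ī = 104.96 in⁴.
Bore (subtracted): ⌀6.5, A = 33.183 in², x = 3.4 in, Ī = 87.624 in⁴.
By symmetry the centroid is at mid-width, x̄ = 3.4 in.
All pieces are centred on the centroidal y-axis, so I = ΣĪ (holes subtracted) = 17.332 in⁴.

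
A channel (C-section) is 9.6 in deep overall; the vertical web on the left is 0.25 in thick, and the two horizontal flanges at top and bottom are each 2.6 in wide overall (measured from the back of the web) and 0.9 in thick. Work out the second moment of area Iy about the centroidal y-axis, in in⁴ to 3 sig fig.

Treat the section as a set of non-overlapping primitives; coordinates are from the bounding-box lower-left.
Web: 0.25 × 9.6, A = 2.4 in², x = 0.125 in, Ī = 0.0125 in⁴.
Top flange (beyond web): 2.35 × 0.9, A = 2.115 in², x = 1.425 in, Ī = 0.97334 in⁴.
Bottom flange (beyond web): 2.35 × 0.9, A = 2.115 in², x = 1.425 in, Ī = 0.97334 in⁴.
Centroid: x̄ = ΣA·x / ΣA = 0.95441 in.
Transfer each piece to the centroidal y-axis using Ī + A·d² with d = x − 0.95441:
  web: d = -0.82941 in → contributes +1.6635 in⁴
  top flange (beyond web): d = 0.47059 in → contributes +1.4417 in⁴
  bottom flange (beyond web): d = 0.47059 in → contributes +1.4417 in⁴
Total I = 4.5469 in⁴.

Iy ≈ 4.55 in⁴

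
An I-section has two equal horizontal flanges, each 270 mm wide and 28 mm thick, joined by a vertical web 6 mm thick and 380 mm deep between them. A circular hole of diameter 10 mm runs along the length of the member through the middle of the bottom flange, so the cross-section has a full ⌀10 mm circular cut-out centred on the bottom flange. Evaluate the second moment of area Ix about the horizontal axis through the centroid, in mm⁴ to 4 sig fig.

Split into non-overlapping primitives; take the origin at the lower-left of the bounding box.
Bottom flange: 270 × 28, A = 7 560 mm², y = 14 mm, Ī = 493 920 mm⁴.
Web: 6 × 380, A = 2 280 mm², y = 218 mm, Ī = 27 436 000 mm⁴.
Top flange: 270 × 28, A = 7 560 mm², y = 422 mm, Ī = 493 920 mm⁴.
Hole (subtracted): ⌀10, A = 78.5398 mm², y = 14 mm, Ī = 490.874 mm⁴.
Centroid: ȳ = ΣA·y / ΣA = 218.925 mm.
Transfer each piece to the horizontal axis through the centroid using Ī + A·d² with d = y − 218.925:
  bottom flange: d = -204.925 mm → contributes +317 970 452 mm⁴
  web: d = -0.924987 mm → contributes +27 437 951 mm⁴
  top flange: d = 203.075 mm → contributes +312 264 245 mm⁴
  hole: d = -204.925 mm → contributes −3 298 712 mm⁴
Total I = 654 373 936 mm⁴.

Ix ≈ 6.544 × 10⁸ mm⁴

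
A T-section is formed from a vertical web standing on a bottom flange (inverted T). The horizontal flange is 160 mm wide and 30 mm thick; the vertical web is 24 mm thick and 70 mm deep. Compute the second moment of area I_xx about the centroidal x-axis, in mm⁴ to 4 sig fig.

Treat the section as a set of non-overlapping primitives; coordinates are from the bounding-box lower-left.
Flange: 160 × 30, A = 4 800 mm², y = 15 mm, Ī = 360 000 mm⁴.
Web: 24 × 70, A = 1 680 mm², y = 65 mm, Ī = 686 000 mm⁴.
Centroid: ȳ = ΣA·y / ΣA = 27.963 mm.
Transfer each piece to the centroidal x-axis using Ī + A·d² with d = y − 27.963:
  flange: d = -12.963 mm → contributes +1 166 584 mm⁴
  web: d = 37.037 mm → contributes +2 990 527 mm⁴
Total I = 4 157 111 mm⁴.

I_xx ≈ 4.157 × 10⁶ mm⁴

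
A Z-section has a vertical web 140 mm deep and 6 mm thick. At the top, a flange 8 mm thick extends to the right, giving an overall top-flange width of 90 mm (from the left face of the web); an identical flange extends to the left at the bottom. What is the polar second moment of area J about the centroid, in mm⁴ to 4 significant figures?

J ≈ 1.075 × 10⁷ mm⁴

Treat the section as a set of non-overlapping primitives; coordinates are from the bounding-box lower-left.
Web: 6 × 140, A = 840 mm², y = 70 mm, Ī = 1 372 000 mm⁴.
Top flange (beyond web): 84 × 8, A = 672 mm², y = 136 mm, Ī = 3 584 mm⁴.
Bottom flange (beyond web): 84 × 8, A = 672 mm², y = 4 mm, Ī = 3 584 mm⁴.
Centroid: ȳ = ΣA·y / ΣA = 70 mm.
Transfer each piece to the centroidal x-axis using Ī + A·d² with d = y − 70:
  web: d = 0 mm → contributes +1 372 000 mm⁴
  top flange (beyond web): d = 66 mm → contributes +2 930 816 mm⁴
  bottom flange (beyond web): d = -66 mm → contributes +2 930 816 mm⁴
Total I = 7 233 632 mm⁴.
For the y-axis: x̄ = 87 mm.
Repeating about the centroidal y-axis gives I_y = 3 514 392 mm⁴.
Polar second moment: J = I_x + I_y = 10 748 024 mm⁴.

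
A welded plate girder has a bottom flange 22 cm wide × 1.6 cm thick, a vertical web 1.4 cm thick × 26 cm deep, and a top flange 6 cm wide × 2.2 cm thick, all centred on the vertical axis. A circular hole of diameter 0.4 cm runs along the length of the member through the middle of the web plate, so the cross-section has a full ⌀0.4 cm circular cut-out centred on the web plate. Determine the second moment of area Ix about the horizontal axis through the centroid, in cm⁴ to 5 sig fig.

Ix ≈ 1.0331 × 10⁴ cm⁴

Split into non-overlapping primitives; take the origin at the lower-left of the bounding box.
Bottom plate: 22 × 1.6, A = 35.2 cm², y = 0.8 cm, Ī = 7.509333 cm⁴.
Web plate: 1.4 × 26, A = 36.4 cm², y = 14.6 cm, Ī = 2050.533 cm⁴.
Top plate: 6 × 2.2, A = 13.2 cm², y = 28.7 cm, Ī = 5.324 cm⁴.
Hole (subtracted): ⌀0.4, A = 0.1256637 cm², y = 14.6 cm, Ī = 0.001256637 cm⁴.
Centroid: ȳ = ΣA·y / ΣA = 11.06127 cm.
Transfer each piece to the horizontal axis through the centroid using Ī + A·d² with d = y − 11.06127:
  bottom plate: d = -10.26127 cm → contributes +3713.843 cm⁴
  web plate: d = 3.538735 cm → contributes +2506.358 cm⁴
  top plate: d = 17.63873 cm → contributes +4112.173 cm⁴
  hole: d = 3.538735 cm → contributes −1.574898 cm⁴
Total I = 10330.8 cm⁴.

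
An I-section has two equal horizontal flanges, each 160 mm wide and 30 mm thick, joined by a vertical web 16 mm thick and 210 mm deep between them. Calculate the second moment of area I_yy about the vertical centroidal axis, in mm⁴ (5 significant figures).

I_yy ≈ 2.0552 × 10⁷ mm⁴

Split into non-overlapping primitives; take the origin at the lower-left of the bounding box.
Bottom flange: 160 × 30, A = 4 800 mm², x = 80 mm, Ī = 10 240 000 mm⁴.
Web: 16 × 210, A = 3 360 mm², x = 80 mm, Ī = 71 680 mm⁴.
Top flange: 160 × 30, A = 4 800 mm², x = 80 mm, Ī = 10 240 000 mm⁴.
By symmetry the centroid is at mid-width, x̄ = 80 mm.
All pieces are centred on the vertical centroidal axis, so I = ΣĪ = 20 551 680 mm⁴.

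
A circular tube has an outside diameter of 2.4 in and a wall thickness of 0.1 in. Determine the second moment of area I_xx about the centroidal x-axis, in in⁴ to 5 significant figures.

Split into non-overlapping primitives; take the origin at the lower-left of the bounding box.
Outer circle: ⌀2.4, A = 4.523893 in², y = 1.2 in, Ī = 1.628602 in⁴.
Bore (subtracted): ⌀2.2, A = 3.801327 in², y = 1.2 in, Ī = 1.149901 in⁴.
By symmetry the centroid is at mid-height, ȳ = 1.2 in.
All pieces are centred on the centroidal x-axis, so I = ΣĪ (holes subtracted) = 0.4787002 in⁴.

I_xx ≈ 0.47870 in⁴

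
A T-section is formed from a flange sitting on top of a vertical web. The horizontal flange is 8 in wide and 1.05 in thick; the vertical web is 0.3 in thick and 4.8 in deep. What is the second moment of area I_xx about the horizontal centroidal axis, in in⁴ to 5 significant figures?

I_xx ≈ 14.054 in⁴

Decompose the section into non-overlapping parts with the origin at the bottom-left of its bounding rectangle.
Flange: 8 × 1.05, A = 8.4 in², y = 5.325 in, Ī = 0.77175 in⁴.
Web: 0.3 × 4.8, A = 1.44 in², y = 2.4 in, Ī = 2.7648 in⁴.
Centroid: ȳ = ΣA·y / ΣA = 4.896951 in.
Transfer each piece to the horizontal centroidal axis using Ī + A·d² with d = y − 4.896951:
  flange: d = 0.4280488 in → contributes +2.310846 in⁴
  web: d = -2.496951 in → contributes +11.74286 in⁴
Total I = 14.05371 in⁴.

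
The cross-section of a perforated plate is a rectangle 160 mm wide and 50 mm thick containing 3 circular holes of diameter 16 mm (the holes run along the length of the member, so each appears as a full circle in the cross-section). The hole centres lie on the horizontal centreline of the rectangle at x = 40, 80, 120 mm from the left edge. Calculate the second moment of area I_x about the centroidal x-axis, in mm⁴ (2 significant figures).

I_x ≈ 1.7 × 10⁶ mm⁴

Break the section into simple shapes (no overlaps), measuring from the bottom-left corner of the bounding box.
Plate: 160 × 50, A = 8 000 mm², y = 25 mm, Ī = 1 666 667 mm⁴.
Hole 1 (subtracted): ⌀16, A = 201.1 mm², y = 25 mm, Ī = 3 217 mm⁴.
Hole 2 (subtracted): ⌀16, A = 201.1 mm², y = 25 mm, Ī = 3 217 mm⁴.
Hole 3 (subtracted): ⌀16, A = 201.1 mm², y = 25 mm, Ī = 3 217 mm⁴.
By symmetry the centroid is at mid-height, ȳ = 25 mm.
All pieces are centred on the centroidal x-axis, so I = ΣĪ (holes subtracted) = 1 657 016 mm⁴.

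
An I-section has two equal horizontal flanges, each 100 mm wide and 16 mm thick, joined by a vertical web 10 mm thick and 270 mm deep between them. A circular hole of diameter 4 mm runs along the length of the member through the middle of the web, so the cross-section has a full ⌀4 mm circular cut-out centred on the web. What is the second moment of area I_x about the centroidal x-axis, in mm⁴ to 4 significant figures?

I_x ≈ 8.191 × 10⁷ mm⁴

Decompose the section into non-overlapping parts with the origin at the bottom-left of its bounding rectangle.
Bottom flange: 100 × 16, A = 1 600 mm², y = 8 mm, Ī = 34133.3 mm⁴.
Web: 10 × 270, A = 2 700 mm², y = 151 mm, Ī = 16 402 500 mm⁴.
Top flange: 100 × 16, A = 1 600 mm², y = 294 mm, Ī = 34133.3 mm⁴.
Hole (subtracted): ⌀4, A = 12.5664 mm², y = 151 mm, Ī = 12.5664 mm⁴.
By symmetry the centroid is at mid-height, ȳ = 151 mm.
Transfer each piece to the centroidal x-axis using Ī + A·d² with d = y − 151:
  bottom flange: d = -143 mm → contributes +32 752 533 mm⁴
  web: d = 0 mm → contributes +16 402 500 mm⁴
  top flange: d = 143 mm → contributes +32 752 533 mm⁴
  hole: d = 0 mm → contributes −12.5664 mm⁴
Total I = 81 907 554 mm⁴.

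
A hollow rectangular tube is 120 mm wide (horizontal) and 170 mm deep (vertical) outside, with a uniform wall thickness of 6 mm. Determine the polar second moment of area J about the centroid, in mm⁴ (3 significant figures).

J ≈ 2.15 × 10⁷ mm⁴

Split into non-overlapping primitives; take the origin at the lower-left of the bounding box.
Outer rectangle: 120 × 170, A = 20 400 mm², y = 85 mm, Ī = 49 130 000 mm⁴.
Inner void (subtracted): 108 × 158, A = 17 064 mm², y = 85 mm, Ī = 35 498 808 mm⁴.
By symmetry the centroid is at mid-height, ȳ = 85 mm.
All pieces are centred on the centroidal x-axis, so I = ΣĪ (holes subtracted) = 13 631 192 mm⁴.
Repeating about the centroidal y-axis gives I_y = 7 893 792 mm⁴.
Polar second moment: J = I_x + I_y = 21 524 984 mm⁴.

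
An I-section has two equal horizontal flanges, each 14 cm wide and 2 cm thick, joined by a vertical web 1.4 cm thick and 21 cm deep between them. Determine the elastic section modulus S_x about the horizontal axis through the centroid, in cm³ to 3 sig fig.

S_x ≈ 680 cm³

Break the section into simple shapes (no overlaps), measuring from the bottom-left corner of the bounding box.
Bottom flange: 14 × 2, A = 28 cm², y = 1 cm, Ī = 9.3333 cm⁴.
Web: 1.4 × 21, A = 29.4 cm², y = 12.5 cm, Ī = 1080.5 cm⁴.
Top flange: 14 × 2, A = 28 cm², y = 24 cm, Ī = 9.3333 cm⁴.
By symmetry the centroid is at mid-height, ȳ = 12.5 cm.
Transfer each piece to the horizontal axis through the centroid using Ī + A·d² with d = y − 12.5:
  bottom flange: d = -11.5 cm → contributes +3712.3 cm⁴
  web: d = 0 cm → contributes +1080.5 cm⁴
  top flange: d = 11.5 cm → contributes +3712.3 cm⁴
Total I = 8505.1 cm⁴.
Extreme fibre distance c = 12.5 cm; S = I/c = 680.41 cm³.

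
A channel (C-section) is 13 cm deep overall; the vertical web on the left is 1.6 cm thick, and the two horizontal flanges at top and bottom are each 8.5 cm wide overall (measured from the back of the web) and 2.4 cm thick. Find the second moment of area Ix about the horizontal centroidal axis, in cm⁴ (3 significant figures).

Treat the section as a set of non-overlapping primitives; coordinates are from the bounding-box lower-left.
Web: 1.6 × 13, A = 20.8 cm², y = 6.5 cm, Ī = 292.93 cm⁴.
Top flange (beyond web): 6.9 × 2.4, A = 16.56 cm², y = 11.8 cm, Ī = 7.9488 cm⁴.
Bottom flange (beyond web): 6.9 × 2.4, A = 16.56 cm², y = 1.2 cm, Ī = 7.9488 cm⁴.
By symmetry the centroid is at mid-height, ȳ = 6.5 cm.
Transfer each piece to the horizontal centroidal axis using Ī + A·d² with d = y − 6.5:
  web: d = 0 cm → contributes +292.93 cm⁴
  top flange (beyond web): d = 5.3 cm → contributes +473.12 cm⁴
  bottom flange (beyond web): d = -5.3 cm → contributes +473.12 cm⁴
Total I = 1239.2 cm⁴.

Ix ≈ 1240 cm⁴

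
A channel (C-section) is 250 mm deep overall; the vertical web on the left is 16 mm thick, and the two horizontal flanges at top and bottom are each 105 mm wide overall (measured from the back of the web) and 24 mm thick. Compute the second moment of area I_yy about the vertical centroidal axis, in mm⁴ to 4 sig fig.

I_yy ≈ 8.599 × 10⁶ mm⁴

Split into non-overlapping primitives; take the origin at the lower-left of the bounding box.
Web: 16 × 250, A = 4 000 mm², x = 8 mm, Ī = 85333.3 mm⁴.
Top flange (beyond web): 89 × 24, A = 2 136 mm², x = 60.5 mm, Ī = 1 409 938 mm⁴.
Bottom flange (beyond web): 89 × 24, A = 2 136 mm², x = 60.5 mm, Ī = 1 409 938 mm⁴.
Centroid: x̄ = ΣA·x / ΣA = 35.1132 mm.
Transfer each piece to the vertical centroidal axis using Ī + A·d² with d = x − 35.1132:
  web: d = -27.1132 mm → contributes +3 025 826 mm⁴
  top flange (beyond web): d = 25.3868 mm → contributes +2 786 573 mm⁴
  bottom flange (beyond web): d = 25.3868 mm → contributes +2 786 573 mm⁴
Total I = 8 598 971 mm⁴.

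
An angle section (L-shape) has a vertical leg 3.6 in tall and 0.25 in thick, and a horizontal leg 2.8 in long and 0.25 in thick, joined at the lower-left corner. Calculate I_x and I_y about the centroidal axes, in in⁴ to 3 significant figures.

Break the section into simple shapes (no overlaps), measuring from the bottom-left corner of the bounding box.
Vertical leg: 0.25 × 3.6, A = 0.9 in², y = 1.8 in, Ī = 0.972 in⁴.
Horizontal leg (remainder): 2.55 × 0.25, A = 0.6375 in², y = 0.125 in, Ī = 0.0033203 in⁴.
Centroid: ȳ = ΣA·y / ΣA = 1.1055 in.
Transfer each piece to the centroidal x-axis using Ī + A·d² with d = y − 1.1055:
  vertical leg: d = 0.69451 in → contributes +1.4061 in⁴
  horizontal leg (remainder): d = -0.98049 in → contributes +0.61618 in⁴
Total I = 2.0223 in⁴.
For the y-axis: x̄ = 0.70549 in.
Repeating about the centroidal y-axis gives I_y = 1.0815 in⁴.

I_x ≈ 2.02 in⁴, I_y ≈ 1.08 in⁴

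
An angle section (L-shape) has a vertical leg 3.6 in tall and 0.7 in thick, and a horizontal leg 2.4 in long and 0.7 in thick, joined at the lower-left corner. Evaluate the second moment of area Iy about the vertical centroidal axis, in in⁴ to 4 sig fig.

Iy ≈ 1.553 in⁴

Decompose the section into non-overlapping parts with the origin at the bottom-left of its bounding rectangle.
Vertical leg: 0.7 × 3.6, A = 2.52 in², x = 0.35 in, Ī = 0.1029 in⁴.
Horizontal leg (remainder): 1.7 × 0.7, A = 1.19 in², x = 1.55 in, Ī = 0.286592 in⁴.
Centroid: x̄ = ΣA·x / ΣA = 0.734906 in.
Transfer each piece to the vertical centroidal axis using Ī + A·d² with d = x − 0.734906:
  vertical leg: d = -0.384906 in → contributes +0.476244 in⁴
  horizontal leg (remainder): d = 0.815094 in → contributes +1.0772 in⁴
Total I = 1.55345 in⁴.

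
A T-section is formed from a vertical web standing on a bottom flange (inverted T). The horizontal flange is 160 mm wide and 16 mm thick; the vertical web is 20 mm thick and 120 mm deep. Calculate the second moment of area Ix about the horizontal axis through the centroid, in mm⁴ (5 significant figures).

Ix ≈ 8.6624 × 10⁶ mm⁴

Split into non-overlapping primitives; take the origin at the lower-left of the bounding box.
Flange: 160 × 16, A = 2 560 mm², y = 8 mm, Ī = 54613.33 mm⁴.
Web: 20 × 120, A = 2 400 mm², y = 76 mm, Ī = 2 880 000 mm⁴.
Centroid: ȳ = ΣA·y / ΣA = 40.90323 mm.
Transfer each piece to the horizontal axis through the centroid using Ī + A·d² with d = y − 40.90323:
  flange: d = -32.90323 mm → contributes +2 826 126 mm⁴
  web: d = 35.09677 mm → contributes +5 836 281 mm⁴
Total I = 8 662 407 mm⁴.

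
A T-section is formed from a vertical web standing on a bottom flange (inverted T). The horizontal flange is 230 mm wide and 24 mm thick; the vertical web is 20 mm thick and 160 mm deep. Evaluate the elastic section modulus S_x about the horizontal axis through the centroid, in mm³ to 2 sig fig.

Treat the section as a set of non-overlapping primitives; coordinates are from the bounding-box lower-left.
Flange: 230 × 24, A = 5 520 mm², y = 12 mm, Ī = 264 960 mm⁴.
Web: 20 × 160, A = 3 200 mm², y = 104 mm, Ī = 6 826 667 mm⁴.
Centroid: ȳ = ΣA·y / ΣA = 45.76 mm.
Transfer each piece to the horizontal axis through the centroid using Ī + A·d² with d = y − 45.76:
  flange: d = -33.76 mm → contributes +6 556 859 mm⁴
  web: d = 58.24 mm → contributes +17 680 192 mm⁴
Total I = 24 237 051 mm⁴.
Extreme fibre distance c = 138.2 mm; S = I/c = 175 328 mm³.

S_x ≈ 1.8 × 10⁵ mm³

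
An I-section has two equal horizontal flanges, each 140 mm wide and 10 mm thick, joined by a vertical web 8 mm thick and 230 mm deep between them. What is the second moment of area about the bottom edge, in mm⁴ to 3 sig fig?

Treat the section as a set of non-overlapping primitives; coordinates are from the bounding-box lower-left.
Bottom flange: 140 × 10, A = 1 400 mm², y = 5 mm, Ī = 11 667 mm⁴.
Web: 8 × 230, A = 1 840 mm², y = 125 mm, Ī = 8 111 333 mm⁴.
Top flange: 140 × 10, A = 1 400 mm², y = 245 mm, Ī = 11 667 mm⁴.
Transfer each piece to a horizontal axis along the bottom face using Ī + A·d² with d = y − 0:
  bottom flange: d = 5 mm → contributes +46 667 mm⁴
  web: d = 125 mm → contributes +36 861 333 mm⁴
  top flange: d = 245 mm → contributes +84 046 667 mm⁴
Total I = 120 954 667 mm⁴.

I_base ≈ 1.21 × 10⁸ mm⁴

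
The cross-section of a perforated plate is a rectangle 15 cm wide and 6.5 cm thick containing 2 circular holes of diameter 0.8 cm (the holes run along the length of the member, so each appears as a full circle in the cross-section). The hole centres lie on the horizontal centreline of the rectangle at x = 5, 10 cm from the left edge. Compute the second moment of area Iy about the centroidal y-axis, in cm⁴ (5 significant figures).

Iy ≈ 1821.8 cm⁴

Treat the section as a set of non-overlapping primitives; coordinates are from the bounding-box lower-left.
Plate: 15 × 6.5, A = 97.5 cm², x = 7.5 cm, Ī = 1828.125 cm⁴.
Hole 1 (subtracted): ⌀0.8, A = 0.5026548 cm², x = 5 cm, Ī = 0.02010619 cm⁴.
Hole 2 (subtracted): ⌀0.8, A = 0.5026548 cm², x = 10 cm, Ī = 0.02010619 cm⁴.
By symmetry the centroid is at mid-width, x̄ = 7.5 cm.
Transfer each piece to the centroidal y-axis using Ī + A·d² with d = x − 7.5:
  plate: d = 0 cm → contributes +1828.125 cm⁴
  hole 1: d = -2.5 cm → contributes −3.161699 cm⁴
  hole 2: d = 2.5 cm → contributes −3.161699 cm⁴
Total I = 1821.802 cm⁴.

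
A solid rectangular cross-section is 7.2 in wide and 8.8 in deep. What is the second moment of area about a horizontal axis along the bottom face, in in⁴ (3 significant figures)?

I_base ≈ 1640 in⁴

The section: 7.2 × 8.8, A = 63.36 in², y = 4.4 in, Ī = 408.88 in⁴.
Transfer it to the bottom edge using Ī + A·d² with d = y − 0:
  the section: d = 4.4 in → contributes +1635.5 in⁴
Total I = 1635.5 in⁴.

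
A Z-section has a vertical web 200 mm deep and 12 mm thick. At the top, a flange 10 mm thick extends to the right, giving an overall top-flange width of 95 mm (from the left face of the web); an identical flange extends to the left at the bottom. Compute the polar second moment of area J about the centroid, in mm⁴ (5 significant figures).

Break the section into simple shapes (no overlaps), measuring from the bottom-left corner of the bounding box.
Web: 12 × 200, A = 2 400 mm², y = 100 mm, Ī = 8 000 000 mm⁴.
Top flange (beyond web): 83 × 10, A = 830 mm², y = 195 mm, Ī = 6916.667 mm⁴.
Bottom flange (beyond web): 83 × 10, A = 830 mm², y = 5 mm, Ī = 6916.667 mm⁴.
Centroid: ȳ = ΣA·y / ΣA = 100 mm.
Transfer each piece to the centroidal x-axis using Ī + A·d² with d = y − 100:
  web: d = 0 mm → contributes +8 000 000 mm⁴
  top flange (beyond web): d = 95 mm → contributes +7 497 667 mm⁴
  bottom flange (beyond web): d = -95 mm → contributes +7 497 667 mm⁴
Total I = 22 995 333 mm⁴.
For the y-axis: x̄ = 89 mm.
Repeating about the centroidal y-axis gives I_y = 4 727 153 mm⁴.
Polar second moment: J = I_x + I_y = 27 722 487 mm⁴.

J ≈ 2.7722 × 10⁷ mm⁴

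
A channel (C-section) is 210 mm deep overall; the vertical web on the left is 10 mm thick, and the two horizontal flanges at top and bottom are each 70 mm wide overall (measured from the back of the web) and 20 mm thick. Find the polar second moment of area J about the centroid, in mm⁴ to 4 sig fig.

Treat the section as a set of non-overlapping primitives; coordinates are from the bounding-box lower-left.
Web: 10 × 210, A = 2 100 mm², y = 105 mm, Ī = 7 717 500 mm⁴.
Top flange (beyond web): 60 × 20, A = 1 200 mm², y = 200 mm, Ī = 40 000 mm⁴.
Bottom flange (beyond web): 60 × 20, A = 1 200 mm², y = 10 mm, Ī = 40 000 mm⁴.
By symmetry the centroid is at mid-height, ȳ = 105 mm.
Transfer each piece to the centroidal x-axis using Ī + A·d² with d = y − 105:
  web: d = 0 mm → contributes +7 717 500 mm⁴
  top flange (beyond web): d = 95 mm → contributes +10 870 000 mm⁴
  bottom flange (beyond web): d = -95 mm → contributes +10 870 000 mm⁴
Total I = 29 457 500 mm⁴.
For the y-axis: x̄ = 23.6667 mm.
Repeating about the centroidal y-axis gives I_y = 2 109 500 mm⁴.
Polar second moment: J = I_x + I_y = 31 567 000 mm⁴.

J ≈ 3.157 × 10⁷ mm⁴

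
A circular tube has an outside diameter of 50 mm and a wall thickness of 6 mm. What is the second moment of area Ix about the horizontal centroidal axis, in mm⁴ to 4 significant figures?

Treat the section as a set of non-overlapping primitives; coordinates are from the bounding-box lower-left.
Outer circle: ⌀50, A = 1963.5 mm², y = 25 mm, Ī = 306 796 mm⁴.
Bore (subtracted): ⌀38, A = 1134.11 mm², y = 25 mm, Ī = 102 354 mm⁴.
By symmetry the centroid is at mid-height, ȳ = 25 mm.
All pieces are centred on the horizontal centroidal axis, so I = ΣĪ (holes subtracted) = 204 442 mm⁴.

Ix ≈ 2.044 × 10⁵ mm⁴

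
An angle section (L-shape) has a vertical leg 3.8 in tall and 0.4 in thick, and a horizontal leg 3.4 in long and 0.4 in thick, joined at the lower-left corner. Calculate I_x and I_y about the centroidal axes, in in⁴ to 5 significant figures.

I_x ≈ 3.7831 in⁴, I_y ≈ 2.8583 in⁴

Treat the section as a set of non-overlapping primitives; coordinates are from the bounding-box lower-left.
Vertical leg: 0.4 × 3.8, A = 1.52 in², y = 1.9 in, Ī = 1.829067 in⁴.
Horizontal leg (remainder): 3 × 0.4, A = 1.2 in², y = 0.2 in, Ī = 0.016 in⁴.
Centroid: ȳ = ΣA·y / ΣA = 1.15 in.
Transfer each piece to the centroidal x-axis using Ī + A·d² with d = y − 1.15:
  vertical leg: d = 0.75 in → contributes +2.684067 in⁴
  horizontal leg (remainder): d = -0.95 in → contributes +1.099 in⁴
Total I = 3.783067 in⁴.
For the y-axis: x̄ = 0.95 in.
Repeating about the centroidal y-axis gives I_y = 2.858267 in⁴.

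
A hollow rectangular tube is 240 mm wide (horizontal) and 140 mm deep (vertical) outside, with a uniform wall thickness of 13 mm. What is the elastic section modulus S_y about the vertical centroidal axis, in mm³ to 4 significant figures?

Treat the section as a set of non-overlapping primitives; coordinates are from the bounding-box lower-left.
Outer rectangle: 240 × 140, A = 33 600 mm², x = 120 mm, Ī = 161 280 000 mm⁴.
Inner void (subtracted): 214 × 114, A = 24 396 mm², x = 120 mm, Ī = 93 103 268 mm⁴.
By symmetry the centroid is at mid-width, x̄ = 120 mm.
All pieces are centred on the vertical centroidal axis, so I = ΣĪ (holes subtracted) = 68 176 732 mm⁴.
Extreme fibre distance c = 120 mm; S = I/c = 568 139 mm³.

S_y ≈ 5.681 × 10⁵ mm³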